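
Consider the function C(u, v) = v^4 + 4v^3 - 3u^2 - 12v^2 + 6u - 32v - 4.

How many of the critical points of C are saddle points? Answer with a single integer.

C separates as a function of u plus a function of v, so ∇C=0 decouples.
∂C/∂u = -6(u - 1) = 0 at u ∈ {1}; ∂C/∂v = 4(v - 2)(v + 1)(v + 4) = 0 at v ∈ {-4, -1, 2}.
The Hessian is diagonal: diag(C_uu, C_vv). Second derivatives: C_uu(1)=-6; C_vv(-4)=72, C_vv(-1)=-36, C_vv(2)=72.
Saddle points occur where the two diagonal entries have opposite signs: (1, -4), (1, 2). Count: 2.

2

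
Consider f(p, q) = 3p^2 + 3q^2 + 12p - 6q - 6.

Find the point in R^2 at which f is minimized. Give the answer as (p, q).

f(p,q) separates as A(p) + B(q) − 6, so its minimum is min A + min B − 6.
A'(p) = 6p + 12 vanishes at p ∈ {-2}; B'(q) = 6q - 6 vanishes at q ∈ {1}.
Local minima of A (where A''>0): A(-2)=-12. Local minima of B: B(1)=-3.
So the global minimum of f is A(-2) + B(1) − 6 = -12 − 3 − 6 = -21, attained at (-2, 1).

(-2, 1)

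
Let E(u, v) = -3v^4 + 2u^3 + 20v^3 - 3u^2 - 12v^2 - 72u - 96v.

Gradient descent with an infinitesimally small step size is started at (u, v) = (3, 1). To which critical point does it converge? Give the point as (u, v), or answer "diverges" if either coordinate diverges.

(4, 2)

E is separable, so gradient descent decouples: u follows -∂E/∂u, v follows -∂E/∂v.
∂E/∂u = 6(u - 4)(u + 3); at u=3 this is -36, so u increases.
∂E/∂v = -12(v - 4)(v - 2)(v + 1); at v=1 this is -72, so v increases.
u converges to its nearest critical value 4 (a local min of the u-part); v converges to 2. The iterate converges to (4, 2).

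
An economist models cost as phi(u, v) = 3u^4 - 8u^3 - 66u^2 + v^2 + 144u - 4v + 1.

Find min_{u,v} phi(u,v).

phi(u,v) separates as P(u) + Q(v) + 1, so its minimum is min P + min Q + 1.
P'(u) = 12(u - 4)(u - 1)(u + 3) vanishes at u ∈ {-3, 1, 4}; Q'(v) = 2v - 4 vanishes at v ∈ {2}.
Local minima of P (where P''>0): P(-3)=-567, P(4)=-224. Local minima of Q: Q(2)=-4.
So the global minimum of phi is P(-3) + Q(2) + 1 = -567 − 4 + 1 = -570, attained at (-3, 2).

-570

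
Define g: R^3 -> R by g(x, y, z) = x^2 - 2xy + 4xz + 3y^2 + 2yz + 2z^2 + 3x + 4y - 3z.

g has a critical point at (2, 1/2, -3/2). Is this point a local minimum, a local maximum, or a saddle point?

The Hessian is constant: H = [[2, -2, 4], [-2, 6, 2], [4, 2, 4]].
Leading principal minors: Δ₁ = 2, Δ₂ = 8, Δ₃ = -104.
The minors fit neither the all-positive nor the alternating-sign pattern, so H is indefinite: a saddle point.

saddle point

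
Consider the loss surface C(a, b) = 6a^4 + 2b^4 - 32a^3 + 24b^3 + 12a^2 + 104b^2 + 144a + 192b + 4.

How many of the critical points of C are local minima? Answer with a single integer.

C separates as a function of a plus a function of b, so ∇C=0 decouples.
∂C/∂a = 24(a - 3)(a - 2)(a + 1) = 0 at a ∈ {-1, 2, 3}; ∂C/∂b = 8(b + 2)(b + 3)(b + 4) = 0 at b ∈ {-4, -3, -2}.
The Hessian is diagonal: diag(C_aa, C_bb). Second derivatives: C_aa(-1)=288, C_aa(2)=-72, C_aa(3)=96; C_bb(-4)=16, C_bb(-3)=-8, C_bb(-2)=16.
Local minima occur where both diagonal entries positive: (-1, -4), (-1, -2), (3, -4), (3, -2). Count: 4.

4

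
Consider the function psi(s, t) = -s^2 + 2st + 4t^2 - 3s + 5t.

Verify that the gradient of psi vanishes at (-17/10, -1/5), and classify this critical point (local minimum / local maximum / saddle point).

saddle point

∇psi = (-2s + 2t - 3, 2s + 8t + 5); substituting (-17/10, -1/5) gives ∇psi = (0, 0), so (-17/10, -1/5) is indeed a critical point.
The Hessian of psi is constant: H = [[-2, 2], [2, 8]].
det(H) = (-2)·8 − 2² = -20.
Since det(H) < 0, H is indefinite and the critical point is a saddle point.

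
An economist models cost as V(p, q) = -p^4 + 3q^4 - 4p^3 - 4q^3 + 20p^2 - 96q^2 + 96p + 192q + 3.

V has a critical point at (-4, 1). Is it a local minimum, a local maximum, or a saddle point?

local maximum

The mixed partial ∂²V/∂p∂q is 0, so the Hessian at any point is diag(V_pp, V_qq) = diag(4(-3p^2 - 6p + 10), 12(3q^2 - 2q - 16)).
At (-4, 1): H = diag(-56, -180).
Both eigenvalues are negative, so H is negative definite: a local maximum.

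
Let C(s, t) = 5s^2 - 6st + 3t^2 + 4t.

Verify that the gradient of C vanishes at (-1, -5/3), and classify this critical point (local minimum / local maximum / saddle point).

local minimum

∇C = (10s - 6t, -6s + 6t + 4); substituting (-1, -5/3) gives ∇C = (0, 0), so (-1, -5/3) is indeed a critical point.
The Hessian of C is constant: H = [[10, -6], [-6, 6]].
det(H) = 10·6 − (-6)² = 24.
det(H) > 0 and tr(H) = 16 > 0, so H is positive definite and the point is a local minimum.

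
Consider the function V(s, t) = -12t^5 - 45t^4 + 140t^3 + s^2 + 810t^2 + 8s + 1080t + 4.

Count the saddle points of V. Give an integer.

2

V separates as a function of s plus a function of t, so ∇V=0 decouples.
∂V/∂s = 2(s + 4) = 0 at s ∈ {-4}; ∂V/∂t = -60(t - 3)(t + 1)(t + 2)(t + 3) = 0 at t ∈ {-3, -2, -1, 3}.
The Hessian is diagonal: diag(V_ss, V_tt). Second derivatives: V_ss(-4)=2; V_tt(-3)=720, V_tt(-2)=-300, V_tt(-1)=480, V_tt(3)=-7200.
Saddle points occur where the two diagonal entries have opposite signs: (-4, -2), (-4, 3). Count: 2.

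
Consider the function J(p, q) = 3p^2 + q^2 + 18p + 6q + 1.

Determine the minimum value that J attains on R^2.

-35

J(p,q) separates as A(p) + B(q) + 1, so its minimum is min A + min B + 1.
A'(p) = 6p + 18 vanishes at p ∈ {-3}; B'(q) = 2q + 6 vanishes at q ∈ {-3}.
Local minima of A (where A''>0): A(-3)=-27. Local minima of B: B(-3)=-9.
So the global minimum of J is A(-3) + B(-3) + 1 = -27 − 9 + 1 = -35, attained at (-3, -3).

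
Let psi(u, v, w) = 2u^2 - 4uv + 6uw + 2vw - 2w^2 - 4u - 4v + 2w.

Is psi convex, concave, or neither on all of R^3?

neither

psi is quadratic, so its Hessian is the constant matrix H = [[4, -4, 6], [-4, 0, 2], [6, 2, -4]].
Leading principal minors: 4, -16, -48.
Neither pattern holds ⇒ H is indefinite ⇒ neither convex nor concave.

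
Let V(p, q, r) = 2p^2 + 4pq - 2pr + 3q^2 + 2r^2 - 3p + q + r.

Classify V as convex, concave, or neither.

V is quadratic, so its Hessian is the constant matrix H = [[4, 4, -2], [4, 6, 0], [-2, 0, 4]].
Leading principal minors: 4, 8, 8.
All positive ⇒ H ≻ 0 ⇒ convex.

convex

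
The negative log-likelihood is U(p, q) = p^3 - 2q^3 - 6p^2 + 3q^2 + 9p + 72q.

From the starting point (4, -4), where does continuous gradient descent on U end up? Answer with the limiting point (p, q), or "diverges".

(3, -3)

U is separable, so gradient descent decouples: p follows -∂U/∂p, q follows -∂U/∂q.
∂U/∂p = 3(p - 3)(p - 1); at p=4 this is 9, so p decreases.
∂U/∂q = -6(q - 4)(q + 3); at q=-4 this is -48, so q increases.
p converges to its nearest critical value 3 (a local min of the p-part); q converges to -3. The iterate converges to (3, -3).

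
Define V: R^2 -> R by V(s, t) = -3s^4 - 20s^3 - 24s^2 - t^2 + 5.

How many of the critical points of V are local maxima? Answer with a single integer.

2

V separates as a function of s plus a function of t, so ∇V=0 decouples.
∂V/∂s = -12s(s + 1)(s + 4) = 0 at s ∈ {-4, -1, 0}; ∂V/∂t = -2t = 0 at t ∈ {0}.
The Hessian is diagonal: diag(V_ss, V_tt). Second derivatives: V_ss(-4)=-144, V_ss(-1)=36, V_ss(0)=-48; V_tt(0)=-2.
Local maxima occur where both diagonal entries negative: (-4, 0), (0, 0). Count: 2.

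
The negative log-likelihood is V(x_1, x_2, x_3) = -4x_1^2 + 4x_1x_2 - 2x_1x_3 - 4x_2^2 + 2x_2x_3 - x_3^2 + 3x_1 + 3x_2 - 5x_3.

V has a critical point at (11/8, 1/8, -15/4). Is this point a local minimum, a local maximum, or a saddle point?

The Hessian is constant: H = [[-8, 4, -2], [4, -8, 2], [-2, 2, -2]].
Leading principal minors: Δ₁ = -8, Δ₂ = 48, Δ₃ = -64.
The minors alternate sign starting negative (−, +, −), so H is negative definite: a local maximum.

local maximum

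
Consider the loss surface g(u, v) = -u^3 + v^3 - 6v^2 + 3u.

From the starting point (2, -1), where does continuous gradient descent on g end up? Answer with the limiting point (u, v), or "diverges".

g is separable, so gradient descent decouples: u follows -∂g/∂u, v follows -∂g/∂v.
∂g/∂u = -3(u - 1)(u + 1); at u=2 this is -9, so u increases.
∂g/∂v = 3v(v - 4); at v=-1 this is 15, so v decreases.
The u-coordinate has no critical point in that direction and runs off to infinity.

diverges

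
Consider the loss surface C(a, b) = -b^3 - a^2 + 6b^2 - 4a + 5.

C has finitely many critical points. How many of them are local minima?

0

C separates as a function of a plus a function of b, so ∇C=0 decouples.
∂C/∂a = -2(a + 2) = 0 at a ∈ {-2}; ∂C/∂b = -3b(b - 4) = 0 at b ∈ {0, 4}.
The Hessian is diagonal: diag(C_aa, C_bb). Second derivatives: C_aa(-2)=-2; C_bb(0)=12, C_bb(4)=-12.
Local minima occur where both diagonal entries positive: none. Count: 0.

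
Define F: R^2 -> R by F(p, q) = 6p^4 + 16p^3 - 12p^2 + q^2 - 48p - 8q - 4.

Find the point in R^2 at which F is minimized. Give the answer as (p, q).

(1, 4)

F(p,q) separates as A(p) + B(q) − 4, so its minimum is min A + min B − 4.
A'(p) = 24(p - 1)(p + 1)(p + 2) vanishes at p ∈ {-2, -1, 1}; B'(q) = 2q - 8 vanishes at q ∈ {4}.
Local minima of A (where A''>0): A(-2)=16, A(1)=-38. Local minima of B: B(4)=-16.
So the global minimum of F is A(1) + B(4) − 4 = -38 − 16 − 4 = -58, attained at (1, 4).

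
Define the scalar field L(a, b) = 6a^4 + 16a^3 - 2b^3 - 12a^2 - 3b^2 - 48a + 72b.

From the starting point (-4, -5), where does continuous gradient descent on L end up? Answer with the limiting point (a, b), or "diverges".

(-2, -4)

L is separable, so gradient descent decouples: a follows -∂L/∂a, b follows -∂L/∂b.
∂L/∂a = 24(a - 1)(a + 1)(a + 2); at a=-4 this is -720, so a increases.
∂L/∂b = -6(b - 3)(b + 4); at b=-5 this is -48, so b increases.
a converges to its nearest critical value -2 (a local min of the a-part); b converges to -4. The iterate converges to (-2, -4).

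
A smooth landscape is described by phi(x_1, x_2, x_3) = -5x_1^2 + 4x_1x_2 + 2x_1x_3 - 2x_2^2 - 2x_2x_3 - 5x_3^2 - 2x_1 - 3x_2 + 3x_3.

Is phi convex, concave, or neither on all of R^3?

concave

phi is quadratic, so its Hessian is the constant matrix H = [[-10, 4, 2], [4, -4, -2], [2, -2, -10]].
Leading principal minors: -10, 24, -216.
Signs alternate −, +, − ⇒ H ≺ 0 ⇒ concave.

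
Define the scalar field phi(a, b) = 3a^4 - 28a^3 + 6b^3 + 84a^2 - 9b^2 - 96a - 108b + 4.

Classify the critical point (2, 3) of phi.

saddle point

The mixed partial ∂²phi/∂a∂b is 0, so the Hessian at any point is diag(phi_aa, phi_bb) = diag(12(3a^2 - 14a + 14), 18(2b - 1)).
At (2, 3): H = diag(-24, 90).
The eigenvalues have opposite signs, so H is indefinite: a saddle point.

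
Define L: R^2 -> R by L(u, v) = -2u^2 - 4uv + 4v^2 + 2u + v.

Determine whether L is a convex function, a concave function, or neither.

L is quadratic, so its Hessian is the constant matrix H = [[-4, -4], [-4, 8]].
det(H) = -48, tr(H) = 4.
det(H) < 0, so H is indefinite: neither convex nor concave.

neither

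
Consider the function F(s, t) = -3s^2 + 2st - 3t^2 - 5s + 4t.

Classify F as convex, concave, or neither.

concave

F is quadratic, so its Hessian is the constant matrix H = [[-6, 2], [2, -6]].
det(H) = 32, tr(H) = -12.
det(H) > 0 and tr(H) < 0, so H is negative definite everywhere: concave.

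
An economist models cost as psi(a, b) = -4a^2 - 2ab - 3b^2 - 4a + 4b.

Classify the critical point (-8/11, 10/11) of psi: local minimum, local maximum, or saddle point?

local maximum

The Hessian of psi is constant: H = [[-8, -2], [-2, -6]].
det(H) = (-8)·(-6) − (-2)² = 44.
det(H) > 0 and tr(H) = -14 < 0, so H is negative definite and the point is a local maximum.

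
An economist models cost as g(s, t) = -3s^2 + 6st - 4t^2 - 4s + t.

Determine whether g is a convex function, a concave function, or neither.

g is quadratic, so its Hessian is the constant matrix H = [[-6, 6], [6, -8]].
det(H) = 12, tr(H) = -14.
det(H) > 0 and tr(H) < 0, so H is negative definite everywhere: concave.

concave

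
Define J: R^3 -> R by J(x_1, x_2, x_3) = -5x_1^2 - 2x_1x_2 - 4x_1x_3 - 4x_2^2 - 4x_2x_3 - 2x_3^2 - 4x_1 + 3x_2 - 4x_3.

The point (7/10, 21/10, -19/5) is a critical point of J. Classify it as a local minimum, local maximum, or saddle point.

The Hessian is constant: H = [[-10, -2, -4], [-2, -8, -4], [-4, -4, -4]].
Leading principal minors: Δ₁ = -10, Δ₂ = 76, Δ₃ = -80.
The minors alternate sign starting negative (−, +, −), so H is negative definite: a local maximum.

local maximum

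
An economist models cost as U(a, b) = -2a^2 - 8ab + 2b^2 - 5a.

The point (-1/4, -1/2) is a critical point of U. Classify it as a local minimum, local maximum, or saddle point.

saddle point

The Hessian of U is constant: H = [[-4, -8], [-8, 4]].
det(H) = (-4)·4 − (-8)² = -80.
Since det(H) < 0, H is indefinite and the critical point is a saddle point.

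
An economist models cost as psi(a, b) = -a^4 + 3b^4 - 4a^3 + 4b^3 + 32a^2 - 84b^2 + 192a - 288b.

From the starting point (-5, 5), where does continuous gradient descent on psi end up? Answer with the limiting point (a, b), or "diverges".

psi is separable, so gradient descent decouples: a follows -∂psi/∂a, b follows -∂psi/∂b.
∂psi/∂a = -4(a - 4)(a + 3)(a + 4); at a=-5 this is 72, so a decreases.
∂psi/∂b = 12(b - 4)(b + 2)(b + 3); at b=5 this is 672, so b decreases.
The a-coordinate has no critical point in that direction and runs off to infinity.

diverges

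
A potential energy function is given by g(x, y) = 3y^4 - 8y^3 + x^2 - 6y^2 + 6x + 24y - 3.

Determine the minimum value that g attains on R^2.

-31

g(x,y) separates as P(x) + Q(y) − 3, so its minimum is min P + min Q − 3.
P'(x) = 2x + 6 vanishes at x ∈ {-3}; Q'(y) = 12(y - 2)(y - 1)(y + 1) vanishes at y ∈ {-1, 1, 2}.
Local minima of P (where P''>0): P(-3)=-9. Local minima of Q: Q(-1)=-19, Q(2)=8.
So the global minimum of g is P(-3) + Q(-1) − 3 = -9 − 19 − 3 = -31, attained at (-3, -1).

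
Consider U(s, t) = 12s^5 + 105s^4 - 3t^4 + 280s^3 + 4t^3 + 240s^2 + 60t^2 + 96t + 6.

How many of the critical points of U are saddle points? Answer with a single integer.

U separates as a function of s plus a function of t, so ∇U=0 decouples.
∂U/∂s = 60s(s + 1)(s + 2)(s + 4) = 0 at s ∈ {-4, -2, -1, 0}; ∂U/∂t = -12(t - 4)(t + 1)(t + 2) = 0 at t ∈ {-2, -1, 4}.
The Hessian is diagonal: diag(U_ss, U_tt). Second derivatives: U_ss(-4)=-1440, U_ss(-2)=240, U_ss(-1)=-180, U_ss(0)=480; U_tt(-2)=-72, U_tt(-1)=60, U_tt(4)=-360.
Saddle points occur where the two diagonal entries have opposite signs: (-4, -1), (-2, -2), (-2, 4), (-1, -1), (0, -2), (0, 4). Count: 6.

6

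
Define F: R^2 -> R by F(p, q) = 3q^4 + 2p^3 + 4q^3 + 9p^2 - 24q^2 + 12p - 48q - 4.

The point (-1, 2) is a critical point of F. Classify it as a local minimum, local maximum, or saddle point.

local minimum

The mixed partial ∂²F/∂p∂q is 0, so the Hessian at any point is diag(F_pp, F_qq) = diag(6(2p + 3), 12(3q^2 + 2q - 4)).
At (-1, 2): H = diag(6, 144).
Both eigenvalues are positive, so H is positive definite: a local minimum.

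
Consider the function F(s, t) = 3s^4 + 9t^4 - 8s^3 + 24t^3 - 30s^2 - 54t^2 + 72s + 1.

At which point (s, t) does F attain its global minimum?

F(s,t) separates as P(s) + Q(t) + 1, so its minimum is min P + min Q + 1.
P'(s) = 12(s - 3)(s - 1)(s + 2) vanishes at s ∈ {-2, 1, 3}; Q'(t) = 36t(t - 1)(t + 3) vanishes at t ∈ {-3, 0, 1}.
Local minima of P (where P''>0): P(-2)=-152, P(3)=-27. Local minima of Q: Q(-3)=-405, Q(1)=-21.
So the global minimum of F is P(-2) + Q(-3) + 1 = -152 − 405 + 1 = -556, attained at (-2, -3).

(-2, -3)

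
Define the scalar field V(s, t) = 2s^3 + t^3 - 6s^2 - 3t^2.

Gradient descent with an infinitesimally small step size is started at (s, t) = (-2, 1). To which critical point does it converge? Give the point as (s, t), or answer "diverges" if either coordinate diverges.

V is separable, so gradient descent decouples: s follows -∂V/∂s, t follows -∂V/∂t.
∂V/∂s = 6s(s - 2); at s=-2 this is 48, so s decreases.
∂V/∂t = 3t(t - 2); at t=1 this is -3, so t increases.
The s-coordinate has no critical point in that direction and runs off to infinity.

diverges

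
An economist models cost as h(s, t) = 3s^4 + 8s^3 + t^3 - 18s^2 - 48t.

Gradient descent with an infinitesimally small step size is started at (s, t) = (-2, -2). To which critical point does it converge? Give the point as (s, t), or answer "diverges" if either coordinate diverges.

(-3, 4)

h is separable, so gradient descent decouples: s follows -∂h/∂s, t follows -∂h/∂t.
∂h/∂s = 12s(s - 1)(s + 3); at s=-2 this is 72, so s decreases.
∂h/∂t = 3(t - 4)(t + 4); at t=-2 this is -36, so t increases.
s converges to its nearest critical value -3 (a local min of the s-part); t converges to 4. The iterate converges to (-3, 4).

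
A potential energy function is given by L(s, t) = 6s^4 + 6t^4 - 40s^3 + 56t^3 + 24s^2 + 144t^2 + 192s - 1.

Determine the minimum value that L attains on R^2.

L(s,t) separates as P(s) + Q(t) − 1, so its minimum is min P + min Q − 1.
P'(s) = 24(s - 4)(s - 2)(s + 1) vanishes at s ∈ {-1, 2, 4}; Q'(t) = 24t(t + 3)(t + 4) vanishes at t ∈ {-4, -3, 0}.
Local minima of P (where P''>0): P(-1)=-122, P(4)=128. Local minima of Q: Q(-4)=256, Q(0)=0.
So the global minimum of L is P(-1) + Q(0) − 1 = -122 + 0 − 1 = -123, attained at (-1, 0).

-123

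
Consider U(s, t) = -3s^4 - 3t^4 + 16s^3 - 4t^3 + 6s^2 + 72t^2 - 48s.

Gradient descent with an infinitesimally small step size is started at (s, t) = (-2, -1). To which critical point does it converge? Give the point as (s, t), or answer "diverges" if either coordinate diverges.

U is separable, so gradient descent decouples: s follows -∂U/∂s, t follows -∂U/∂t.
∂U/∂s = -12(s - 4)(s - 1)(s + 1); at s=-2 this is 216, so s decreases.
∂U/∂t = -12t(t - 3)(t + 4); at t=-1 this is -144, so t increases.
The s-coordinate has no critical point in that direction and runs off to infinity.

diverges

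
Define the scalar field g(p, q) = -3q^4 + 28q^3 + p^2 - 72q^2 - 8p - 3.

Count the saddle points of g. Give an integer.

2

g separates as a function of p plus a function of q, so ∇g=0 decouples.
∂g/∂p = 2(p - 4) = 0 at p ∈ {4}; ∂g/∂q = -12q(q - 4)(q - 3) = 0 at q ∈ {0, 3, 4}.
The Hessian is diagonal: diag(g_pp, g_qq). Second derivatives: g_pp(4)=2; g_qq(0)=-144, g_qq(3)=36, g_qq(4)=-48.
Saddle points occur where the two diagonal entries have opposite signs: (4, 0), (4, 4). Count: 2.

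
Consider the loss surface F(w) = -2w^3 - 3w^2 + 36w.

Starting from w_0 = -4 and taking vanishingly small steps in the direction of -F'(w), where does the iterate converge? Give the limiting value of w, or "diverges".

F'(w) = -6(w - 2)(w + 3), so F'(-4) = -36.
Gradient descent moves in the -F' direction, i.e. w is increasing.
The nearest critical point in that direction is w = -3, where F'' = 30 > 0 (a local minimum). The iterate converges there.

-3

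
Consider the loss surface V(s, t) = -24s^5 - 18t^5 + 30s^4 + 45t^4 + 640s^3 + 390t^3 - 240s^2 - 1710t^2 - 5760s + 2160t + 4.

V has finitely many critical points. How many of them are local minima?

V separates as a function of s plus a function of t, so ∇V=0 decouples.
∂V/∂s = -120(s - 4)(s - 2)(s + 2)(s + 3) = 0 at s ∈ {-3, -2, 2, 4}; ∂V/∂t = -90(t - 3)(t - 2)(t - 1)(t + 4) = 0 at t ∈ {-4, 1, 2, 3}.
The Hessian is diagonal: diag(V_ss, V_tt). Second derivatives: V_ss(-3)=4200, V_ss(-2)=-2880, V_ss(2)=4800, V_ss(4)=-10080; V_tt(-4)=18900, V_tt(1)=-900, V_tt(2)=540, V_tt(3)=-1260.
Local minima occur where both diagonal entries positive: (-3, -4), (-3, 2), (2, -4), (2, 2). Count: 4.

4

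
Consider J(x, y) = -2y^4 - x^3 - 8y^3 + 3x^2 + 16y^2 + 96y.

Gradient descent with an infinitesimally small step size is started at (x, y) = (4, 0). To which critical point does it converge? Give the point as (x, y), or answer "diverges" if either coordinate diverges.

J is separable, so gradient descent decouples: x follows -∂J/∂x, y follows -∂J/∂y.
∂J/∂x = -3x(x - 2); at x=4 this is -24, so x increases.
∂J/∂y = -8(y - 2)(y + 2)(y + 3); at y=0 this is 96, so y decreases.
The x-coordinate has no critical point in that direction and runs off to infinity.

diverges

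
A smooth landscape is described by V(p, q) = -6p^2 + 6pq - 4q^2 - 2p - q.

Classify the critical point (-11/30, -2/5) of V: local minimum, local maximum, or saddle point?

local maximum

The Hessian of V is constant: H = [[-12, 6], [6, -8]].
det(H) = (-12)·(-8) − 6² = 60.
det(H) > 0 and tr(H) = -20 < 0, so H is negative definite and the point is a local maximum.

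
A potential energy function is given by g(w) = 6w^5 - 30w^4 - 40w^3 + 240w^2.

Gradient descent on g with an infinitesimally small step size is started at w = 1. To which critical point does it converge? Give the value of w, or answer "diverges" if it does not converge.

0

g'(w) = 30w(w - 4)(w - 2)(w + 2), so g'(1) = 270.
Gradient descent moves in the -g' direction, i.e. w is decreasing.
The nearest critical point in that direction is w = 0, where g'' = 480 > 0 (a local minimum). The iterate converges there.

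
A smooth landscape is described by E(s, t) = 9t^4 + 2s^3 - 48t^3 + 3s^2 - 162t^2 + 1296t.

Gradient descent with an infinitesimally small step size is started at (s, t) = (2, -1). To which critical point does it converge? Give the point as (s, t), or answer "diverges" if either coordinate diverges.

(0, -3)

E is separable, so gradient descent decouples: s follows -∂E/∂s, t follows -∂E/∂t.
∂E/∂s = 6s(s + 1); at s=2 this is 36, so s decreases.
∂E/∂t = 36(t - 4)(t - 3)(t + 3); at t=-1 this is 1440, so t decreases.
s converges to its nearest critical value 0 (a local min of the s-part); t converges to -3. The iterate converges to (0, -3).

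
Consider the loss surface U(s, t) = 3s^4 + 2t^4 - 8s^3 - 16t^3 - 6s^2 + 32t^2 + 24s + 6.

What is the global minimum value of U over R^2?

U(s,t) separates as P(s) + Q(t) + 6, so its minimum is min P + min Q + 6.
P'(s) = 12(s - 2)(s - 1)(s + 1) vanishes at s ∈ {-1, 1, 2}; Q'(t) = 8t(t - 4)(t - 2) vanishes at t ∈ {0, 2, 4}.
Local minima of P (where P''>0): P(-1)=-19, P(2)=8. Local minima of Q: Q(0)=0, Q(4)=0.
So the global minimum of U is P(-1) + Q(0) + 6 = -19 + 0 + 6 = -13, attained at (-1, 0).

-13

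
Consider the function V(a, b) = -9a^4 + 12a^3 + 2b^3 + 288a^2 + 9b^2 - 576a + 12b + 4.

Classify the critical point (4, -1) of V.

saddle point

The mixed partial ∂²V/∂a∂b is 0, so the Hessian at any point is diag(V_aa, V_bb) = diag(36(-3a^2 + 2a + 16), 6(2b + 3)).
At (4, -1): H = diag(-864, 6).
The eigenvalues have opposite signs, so H is indefinite: a saddle point.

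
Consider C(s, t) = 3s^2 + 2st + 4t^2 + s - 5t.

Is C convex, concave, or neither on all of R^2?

C is quadratic, so its Hessian is the constant matrix H = [[6, 2], [2, 8]].
det(H) = 44, tr(H) = 14.
det(H) > 0 and tr(H) > 0, so H is positive definite everywhere: convex.

convex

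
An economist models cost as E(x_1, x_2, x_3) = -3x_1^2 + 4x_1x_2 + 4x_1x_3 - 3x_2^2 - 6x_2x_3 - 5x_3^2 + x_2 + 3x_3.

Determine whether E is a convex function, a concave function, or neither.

E is quadratic, so its Hessian is the constant matrix H = [[-6, 4, 4], [4, -6, -6], [4, -6, -10]].
Leading principal minors: -6, 20, -80.
Signs alternate −, +, − ⇒ H ≺ 0 ⇒ concave.

concave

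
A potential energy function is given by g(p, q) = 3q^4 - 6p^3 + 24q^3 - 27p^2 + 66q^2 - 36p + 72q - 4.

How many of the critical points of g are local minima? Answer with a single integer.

g separates as a function of p plus a function of q, so ∇g=0 decouples.
∂g/∂p = -18(p + 1)(p + 2) = 0 at p ∈ {-2, -1}; ∂g/∂q = 12(q + 1)(q + 2)(q + 3) = 0 at q ∈ {-3, -2, -1}.
The Hessian is diagonal: diag(g_pp, g_qq). Second derivatives: g_pp(-2)=18, g_pp(-1)=-18; g_qq(-3)=24, g_qq(-2)=-12, g_qq(-1)=24.
Local minima occur where both diagonal entries positive: (-2, -3), (-2, -1). Count: 2.

2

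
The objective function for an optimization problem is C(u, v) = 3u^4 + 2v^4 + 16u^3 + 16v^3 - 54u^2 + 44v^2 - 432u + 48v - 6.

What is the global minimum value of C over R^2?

-1131

C(u,v) separates as P(u) + Q(v) − 6, so its minimum is min P + min Q − 6.
P'(u) = 12(u - 3)(u + 3)(u + 4) vanishes at u ∈ {-4, -3, 3}; Q'(v) = 8(v + 1)(v + 2)(v + 3) vanishes at v ∈ {-3, -2, -1}.
Local minima of P (where P''>0): P(-4)=608, P(3)=-1107. Local minima of Q: Q(-3)=-18, Q(-1)=-18.
So the global minimum of C is P(3) + Q(-3) − 6 = -1107 − 18 − 6 = -1131, attained at (3, -3).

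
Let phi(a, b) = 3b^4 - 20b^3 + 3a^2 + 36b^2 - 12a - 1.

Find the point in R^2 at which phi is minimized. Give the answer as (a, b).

phi(a,b) separates as P(a) + Q(b) − 1, so its minimum is min P + min Q − 1.
P'(a) = 6a - 12 vanishes at a ∈ {2}; Q'(b) = 12b(b - 3)(b - 2) vanishes at b ∈ {0, 2, 3}.
Local minima of P (where P''>0): P(2)=-12. Local minima of Q: Q(0)=0, Q(3)=27.
So the global minimum of phi is P(2) + Q(0) − 1 = -12 + 0 − 1 = -13, attained at (2, 0).

(2, 0)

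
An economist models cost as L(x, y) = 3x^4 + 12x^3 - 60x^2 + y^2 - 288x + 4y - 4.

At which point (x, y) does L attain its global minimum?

(3, -2)

L(x,y) separates as P(x) + Q(y) − 4, so its minimum is min P + min Q − 4.
P'(x) = 12(x - 3)(x + 2)(x + 4) vanishes at x ∈ {-4, -2, 3}; Q'(y) = 2y + 4 vanishes at y ∈ {-2}.
Local minima of P (where P''>0): P(-4)=192, P(3)=-837. Local minima of Q: Q(-2)=-4.
So the global minimum of L is P(3) + Q(-2) − 4 = -837 − 4 − 4 = -845, attained at (3, -2).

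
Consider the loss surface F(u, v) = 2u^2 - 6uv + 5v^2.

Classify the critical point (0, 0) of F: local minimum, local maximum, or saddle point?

The Hessian of F is constant: H = [[4, -6], [-6, 10]].
det(H) = 4·10 − (-6)² = 4.
det(H) > 0 and tr(H) = 14 > 0, so H is positive definite and the point is a local minimum.

local minimum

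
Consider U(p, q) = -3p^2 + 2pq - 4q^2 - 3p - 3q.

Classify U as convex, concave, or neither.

U is quadratic, so its Hessian is the constant matrix H = [[-6, 2], [2, -8]].
det(H) = 44, tr(H) = -14.
det(H) > 0 and tr(H) < 0, so H is negative definite everywhere: concave.

concave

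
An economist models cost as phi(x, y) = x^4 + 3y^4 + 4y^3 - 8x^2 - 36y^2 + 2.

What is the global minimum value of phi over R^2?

phi(x,y) separates as P(x) + Q(y) + 2, so its minimum is min P + min Q + 2.
P'(x) = 4x(x - 2)(x + 2) vanishes at x ∈ {-2, 0, 2}; Q'(y) = 12y(y - 2)(y + 3) vanishes at y ∈ {-3, 0, 2}.
Local minima of P (where P''>0): P(-2)=-16, P(2)=-16. Local minima of Q: Q(-3)=-189, Q(2)=-64.
So the global minimum of phi is P(-2) + Q(-3) + 2 = -16 − 189 + 2 = -203, attained at (-2, -3).

-203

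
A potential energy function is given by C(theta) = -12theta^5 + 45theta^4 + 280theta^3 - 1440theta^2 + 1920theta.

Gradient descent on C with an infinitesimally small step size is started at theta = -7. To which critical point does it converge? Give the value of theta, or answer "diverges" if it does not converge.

C'(theta) = -60(theta - 4)(theta - 2)(theta - 1)(theta + 4), so C'(-7) = -142560.
Gradient descent moves in the -C' direction, i.e. theta is increasing.
The nearest critical point in that direction is theta = -4, where C'' = 14400 > 0 (a local minimum). The iterate converges there.

-4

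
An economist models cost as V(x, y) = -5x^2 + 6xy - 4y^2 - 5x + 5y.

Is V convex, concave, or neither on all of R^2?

V is quadratic, so its Hessian is the constant matrix H = [[-10, 6], [6, -8]].
det(H) = 44, tr(H) = -18.
det(H) > 0 and tr(H) < 0, so H is negative definite everywhere: concave.

concave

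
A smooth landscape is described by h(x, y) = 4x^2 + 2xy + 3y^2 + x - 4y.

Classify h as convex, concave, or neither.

h is quadratic, so its Hessian is the constant matrix H = [[8, 2], [2, 6]].
det(H) = 44, tr(H) = 14.
det(H) > 0 and tr(H) > 0, so H is positive definite everywhere: convex.

convex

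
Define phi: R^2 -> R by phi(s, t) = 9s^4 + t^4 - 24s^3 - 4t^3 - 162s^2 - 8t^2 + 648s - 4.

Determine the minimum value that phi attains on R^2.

phi(s,t) separates as P(s) + Q(t) − 4, so its minimum is min P + min Q − 4.
P'(s) = 36(s - 3)(s - 2)(s + 3) vanishes at s ∈ {-3, 2, 3}; Q'(t) = 4t(t - 4)(t + 1) vanishes at t ∈ {-1, 0, 4}.
Local minima of P (where P''>0): P(-3)=-2025, P(3)=567. Local minima of Q: Q(-1)=-3, Q(4)=-128.
So the global minimum of phi is P(-3) + Q(4) − 4 = -2025 − 128 − 4 = -2157, attained at (-3, 4).

-2157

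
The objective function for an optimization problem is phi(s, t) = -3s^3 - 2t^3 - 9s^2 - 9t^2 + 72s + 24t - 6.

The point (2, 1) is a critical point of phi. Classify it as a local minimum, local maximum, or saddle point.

local maximum

The mixed partial ∂²phi/∂s∂t is 0, so the Hessian at any point is diag(phi_ss, phi_tt) = diag(-18(s + 1), -6(2t + 3)).
At (2, 1): H = diag(-54, -30).
Both eigenvalues are negative, so H is negative definite: a local maximum.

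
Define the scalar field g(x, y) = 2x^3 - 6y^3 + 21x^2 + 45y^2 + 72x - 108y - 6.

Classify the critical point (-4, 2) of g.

saddle point

The mixed partial ∂²g/∂x∂y is 0, so the Hessian at any point is diag(g_xx, g_yy) = diag(6(2x + 7), 18(-2y + 5)).
At (-4, 2): H = diag(-6, 18).
The eigenvalues have opposite signs, so H is indefinite: a saddle point.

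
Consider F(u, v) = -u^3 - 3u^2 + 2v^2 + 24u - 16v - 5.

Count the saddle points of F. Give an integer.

F separates as a function of u plus a function of v, so ∇F=0 decouples.
∂F/∂u = -3(u - 2)(u + 4) = 0 at u ∈ {-4, 2}; ∂F/∂v = 4(v - 4) = 0 at v ∈ {4}.
The Hessian is diagonal: diag(F_uu, F_vv). Second derivatives: F_uu(-4)=18, F_uu(2)=-18; F_vv(4)=4.
Saddle points occur where the two diagonal entries have opposite signs: (2, 4). Count: 1.

1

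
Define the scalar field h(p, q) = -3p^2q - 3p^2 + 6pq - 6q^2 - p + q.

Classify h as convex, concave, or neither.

neither

The term -3p^2q is cubic, so the Hessian is not constant.
∂²h/∂p² = -6q - 6, which takes both signs as q varies (negative for sufficiently large q). A diagonal entry of the Hessian changing sign means the Hessian is neither positive- nor negative-semidefinite on all of R^2.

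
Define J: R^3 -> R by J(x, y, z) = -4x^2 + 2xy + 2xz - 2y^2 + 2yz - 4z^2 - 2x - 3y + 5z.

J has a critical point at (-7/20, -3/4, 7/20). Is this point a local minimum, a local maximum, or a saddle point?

local maximum

The Hessian is constant: H = [[-8, 2, 2], [2, -4, 2], [2, 2, -8]].
Leading principal minors: Δ₁ = -8, Δ₂ = 28, Δ₃ = -160.
The minors alternate sign starting negative (−, +, −), so H is negative definite: a local maximum.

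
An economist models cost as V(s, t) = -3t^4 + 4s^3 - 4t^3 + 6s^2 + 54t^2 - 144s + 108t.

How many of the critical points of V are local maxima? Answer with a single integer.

2

V separates as a function of s plus a function of t, so ∇V=0 decouples.
∂V/∂s = 12(s - 3)(s + 4) = 0 at s ∈ {-4, 3}; ∂V/∂t = -12(t - 3)(t + 1)(t + 3) = 0 at t ∈ {-3, -1, 3}.
The Hessian is diagonal: diag(V_ss, V_tt). Second derivatives: V_ss(-4)=-84, V_ss(3)=84; V_tt(-3)=-144, V_tt(-1)=96, V_tt(3)=-288.
Local maxima occur where both diagonal entries negative: (-4, -3), (-4, 3). Count: 2.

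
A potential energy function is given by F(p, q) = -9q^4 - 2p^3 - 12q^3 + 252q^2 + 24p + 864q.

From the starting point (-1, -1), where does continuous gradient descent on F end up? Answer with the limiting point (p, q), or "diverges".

(-2, -2)

F is separable, so gradient descent decouples: p follows -∂F/∂p, q follows -∂F/∂q.
∂F/∂p = -6(p - 2)(p + 2); at p=-1 this is 18, so p decreases.
∂F/∂q = -36(q - 4)(q + 2)(q + 3); at q=-1 this is 360, so q decreases.
p converges to its nearest critical value -2 (a local min of the p-part); q converges to -2. The iterate converges to (-2, -2).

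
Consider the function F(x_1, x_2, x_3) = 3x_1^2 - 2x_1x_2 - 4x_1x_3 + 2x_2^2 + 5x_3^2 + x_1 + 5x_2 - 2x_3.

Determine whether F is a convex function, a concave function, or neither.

F is quadratic, so its Hessian is the constant matrix H = [[6, -2, -4], [-2, 4, 0], [-4, 0, 10]].
Leading principal minors: 6, 20, 136.
All positive ⇒ H ≻ 0 ⇒ convex.

convex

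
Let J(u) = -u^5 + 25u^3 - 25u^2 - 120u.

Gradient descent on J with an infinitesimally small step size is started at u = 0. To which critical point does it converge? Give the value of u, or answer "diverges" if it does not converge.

J'(u) = -5(u - 3)(u - 2)(u + 1)(u + 4), so J'(0) = -120.
Gradient descent moves in the -J' direction, i.e. u is increasing.
The nearest critical point in that direction is u = 2, where J'' = 90 > 0 (a local minimum). The iterate converges there.

2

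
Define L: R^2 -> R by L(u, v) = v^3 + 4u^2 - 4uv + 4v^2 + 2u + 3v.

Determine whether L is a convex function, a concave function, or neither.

neither

The term v^3 is cubic, so the Hessian is not constant.
∂²L/∂v² = 6v + 8, which takes both signs as v varies (negative for sufficiently negative v). A diagonal entry of the Hessian changing sign means the Hessian is neither positive- nor negative-semidefinite on all of R^2.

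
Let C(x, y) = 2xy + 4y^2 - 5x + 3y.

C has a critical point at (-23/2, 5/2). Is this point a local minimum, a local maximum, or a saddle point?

saddle point

The Hessian of C is constant: H = [[0, 2], [2, 8]].
det(H) = 0·8 − 2² = -4.
Since det(H) < 0, H is indefinite and the critical point is a saddle point.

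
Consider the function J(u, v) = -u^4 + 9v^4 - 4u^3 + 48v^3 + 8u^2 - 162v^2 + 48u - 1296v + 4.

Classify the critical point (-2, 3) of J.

local minimum

The mixed partial ∂²J/∂u∂v is 0, so the Hessian at any point is diag(J_uu, J_vv) = diag(4(-3u^2 - 6u + 4), 36(3v^2 + 8v - 9)).
At (-2, 3): H = diag(16, 1512).
Both eigenvalues are positive, so H is positive definite: a local minimum.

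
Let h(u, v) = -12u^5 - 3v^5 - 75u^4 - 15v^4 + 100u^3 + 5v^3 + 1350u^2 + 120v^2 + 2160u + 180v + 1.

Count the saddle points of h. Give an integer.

h separates as a function of u plus a function of v, so ∇h=0 decouples.
∂h/∂u = -60(u - 3)(u + 1)(u + 3)(u + 4) = 0 at u ∈ {-4, -3, -1, 3}; ∂h/∂v = -15(v - 2)(v + 1)(v + 2)(v + 3) = 0 at v ∈ {-3, -2, -1, 2}.
The Hessian is diagonal: diag(h_uu, h_vv). Second derivatives: h_uu(-4)=1260, h_uu(-3)=-720, h_uu(-1)=1440, h_uu(3)=-10080; h_vv(-3)=150, h_vv(-2)=-60, h_vv(-1)=90, h_vv(2)=-900.
Saddle points occur where the two diagonal entries have opposite signs: (-4, -2), (-4, 2), (-3, -3), (-3, -1), (-1, -2), (-1, 2), (3, -3), (3, -1). Count: 8.

8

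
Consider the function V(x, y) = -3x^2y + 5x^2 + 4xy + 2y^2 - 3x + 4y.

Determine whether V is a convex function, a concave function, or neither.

neither

The term -3x^2y is cubic, so the Hessian is not constant.
∂²V/∂x² = -6y + 10, which takes both signs as y varies (negative for sufficiently large y). A diagonal entry of the Hessian changing sign means the Hessian is neither positive- nor negative-semidefinite on all of R^2.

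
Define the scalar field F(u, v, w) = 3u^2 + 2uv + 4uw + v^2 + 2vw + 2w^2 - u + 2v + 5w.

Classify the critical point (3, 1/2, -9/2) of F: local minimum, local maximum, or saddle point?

The Hessian is constant: H = [[6, 2, 4], [2, 2, 2], [4, 2, 4]].
Leading principal minors: Δ₁ = 6, Δ₂ = 8, Δ₃ = 8.
All leading minors are positive, so H is positive definite: a local minimum.

local minimum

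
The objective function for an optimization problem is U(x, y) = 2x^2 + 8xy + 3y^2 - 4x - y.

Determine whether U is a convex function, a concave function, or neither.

neither

U is quadratic, so its Hessian is the constant matrix H = [[4, 8], [8, 6]].
det(H) = -40, tr(H) = 10.
det(H) < 0, so H is indefinite: neither convex nor concave.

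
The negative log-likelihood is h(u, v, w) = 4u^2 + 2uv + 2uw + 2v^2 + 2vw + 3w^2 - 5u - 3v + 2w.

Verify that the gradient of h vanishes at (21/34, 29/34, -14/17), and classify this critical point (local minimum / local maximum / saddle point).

local minimum

∇h = (8u + 2v + 2w - 5, 2u + 4v + 2w - 3, 2u + 2v + 6w + 2); substituting (21/34, 29/34, -14/17) gives ∇h = (0, 0, 0), so (21/34, 29/34, -14/17) is indeed a critical point.
The Hessian is constant: H = [[8, 2, 2], [2, 4, 2], [2, 2, 6]].
Leading principal minors: Δ₁ = 8, Δ₂ = 28, Δ₃ = 136.
All leading minors are positive, so H is positive definite: a local minimum.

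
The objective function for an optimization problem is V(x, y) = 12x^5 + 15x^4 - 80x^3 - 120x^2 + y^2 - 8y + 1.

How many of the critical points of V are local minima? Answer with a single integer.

2

V separates as a function of x plus a function of y, so ∇V=0 decouples.
∂V/∂x = 60x(x - 2)(x + 1)(x + 2) = 0 at x ∈ {-2, -1, 0, 2}; ∂V/∂y = 2(y - 4) = 0 at y ∈ {4}.
The Hessian is diagonal: diag(V_xx, V_yy). Second derivatives: V_xx(-2)=-480, V_xx(-1)=180, V_xx(0)=-240, V_xx(2)=1440; V_yy(4)=2.
Local minima occur where both diagonal entries positive: (-1, 4), (2, 4). Count: 2.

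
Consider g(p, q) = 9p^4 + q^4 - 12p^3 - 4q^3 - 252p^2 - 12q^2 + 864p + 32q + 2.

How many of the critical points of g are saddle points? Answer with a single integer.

g separates as a function of p plus a function of q, so ∇g=0 decouples.
∂g/∂p = 36(p - 3)(p - 2)(p + 4) = 0 at p ∈ {-4, 2, 3}; ∂g/∂q = 4(q - 4)(q - 1)(q + 2) = 0 at q ∈ {-2, 1, 4}.
The Hessian is diagonal: diag(g_pp, g_qq). Second derivatives: g_pp(-4)=1512, g_pp(2)=-216, g_pp(3)=252; g_qq(-2)=72, g_qq(1)=-36, g_qq(4)=72.
Saddle points occur where the two diagonal entries have opposite signs: (-4, 1), (2, -2), (2, 4), (3, 1). Count: 4.

4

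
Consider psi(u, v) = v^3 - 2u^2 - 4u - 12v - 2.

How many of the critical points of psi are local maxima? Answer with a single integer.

1

psi separates as a function of u plus a function of v, so ∇psi=0 decouples.
∂psi/∂u = -4(u + 1) = 0 at u ∈ {-1}; ∂psi/∂v = 3(v - 2)(v + 2) = 0 at v ∈ {-2, 2}.
The Hessian is diagonal: diag(psi_uu, psi_vv). Second derivatives: psi_uu(-1)=-4; psi_vv(-2)=-12, psi_vv(2)=12.
Local maxima occur where both diagonal entries negative: (-1, -2). Count: 1.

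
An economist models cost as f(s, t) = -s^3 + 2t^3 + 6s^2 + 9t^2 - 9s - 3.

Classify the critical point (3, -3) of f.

The mixed partial ∂²f/∂s∂t is 0, so the Hessian at any point is diag(f_ss, f_tt) = diag(6(-s + 2), 6(2t + 3)).
At (3, -3): H = diag(-6, -18).
Both eigenvalues are negative, so H is negative definite: a local maximum.

local maximum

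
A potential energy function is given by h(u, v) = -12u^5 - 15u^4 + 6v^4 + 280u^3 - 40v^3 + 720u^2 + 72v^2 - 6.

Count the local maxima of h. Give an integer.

h separates as a function of u plus a function of v, so ∇h=0 decouples.
∂h/∂u = -60u(u - 4)(u + 2)(u + 3) = 0 at u ∈ {-3, -2, 0, 4}; ∂h/∂v = 24v(v - 3)(v - 2) = 0 at v ∈ {0, 2, 3}.
The Hessian is diagonal: diag(h_uu, h_vv). Second derivatives: h_uu(-3)=1260, h_uu(-2)=-720, h_uu(0)=1440, h_uu(4)=-10080; h_vv(0)=144, h_vv(2)=-48, h_vv(3)=72.
Local maxima occur where both diagonal entries negative: (-2, 2), (4, 2). Count: 2.

2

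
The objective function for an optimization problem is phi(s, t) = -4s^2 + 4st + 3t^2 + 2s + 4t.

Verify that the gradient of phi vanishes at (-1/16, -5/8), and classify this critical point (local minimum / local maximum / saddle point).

∇phi = (-8s + 4t + 2, 4s + 6t + 4); substituting (-1/16, -5/8) gives ∇phi = (0, 0), so (-1/16, -5/8) is indeed a critical point.
The Hessian of phi is constant: H = [[-8, 4], [4, 6]].
det(H) = (-8)·6 − 4² = -64.
Since det(H) < 0, H is indefinite and the critical point is a saddle point.

saddle point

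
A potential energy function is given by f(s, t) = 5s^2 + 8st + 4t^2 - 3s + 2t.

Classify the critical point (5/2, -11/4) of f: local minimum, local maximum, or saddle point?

The Hessian of f is constant: H = [[10, 8], [8, 8]].
det(H) = 10·8 − 8² = 16.
det(H) > 0 and tr(H) = 18 > 0, so H is positive definite and the point is a local minimum.

local minimum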